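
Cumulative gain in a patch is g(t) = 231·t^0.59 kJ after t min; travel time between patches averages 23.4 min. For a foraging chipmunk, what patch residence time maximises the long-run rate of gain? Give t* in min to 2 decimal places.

By the marginal value theorem, leave when the instantaneous gain rate g'(t) equals the habitat-wide average g(t)/(T + t).
g'(t) = 0.59·231·t^-0.41. Setting 0.59·231·t^-0.41 = 231·t^0.59/(23.4+t) gives 0.59(23.4+t) = t, so 0.41·t = 0.59×23.4.
t* = 0.59×23.4/0.41 = 33.67 min.

33.67 min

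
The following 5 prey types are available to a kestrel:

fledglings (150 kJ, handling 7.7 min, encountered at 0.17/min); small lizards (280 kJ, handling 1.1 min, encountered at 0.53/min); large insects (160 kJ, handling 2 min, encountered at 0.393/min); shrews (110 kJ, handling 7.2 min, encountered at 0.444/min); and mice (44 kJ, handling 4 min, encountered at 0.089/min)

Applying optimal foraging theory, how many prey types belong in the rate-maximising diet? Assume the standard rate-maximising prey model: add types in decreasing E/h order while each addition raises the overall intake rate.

1

E/h in descending order: small lizards 255, large insects 80, fledglings 19.5, shrews 15.3, mice 11 kJ/min. The optimal diet is the largest prefix of this list for which every included type satisfies E_i/h_i > R on the types above it.
Rate on top 1: 93.75. large insects: 80 < 93.75 → exclude; stop.
Optimal diet: small lizards — 1 of 5 types.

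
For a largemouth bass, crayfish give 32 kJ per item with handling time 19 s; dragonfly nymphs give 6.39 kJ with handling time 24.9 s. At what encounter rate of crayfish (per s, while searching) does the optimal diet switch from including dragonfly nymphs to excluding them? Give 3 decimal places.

At the threshold, the rate on crayfish alone equals the profitability of dragonfly nymphs: λ·32/(1 + λ·19) = 6.39/24.9 = 0.2566.
Rearranging, λ(32 − 0.2566×19) = 0.2566, so λ = 0.2566/27.12 = 0.009461 per s.

0.009 per s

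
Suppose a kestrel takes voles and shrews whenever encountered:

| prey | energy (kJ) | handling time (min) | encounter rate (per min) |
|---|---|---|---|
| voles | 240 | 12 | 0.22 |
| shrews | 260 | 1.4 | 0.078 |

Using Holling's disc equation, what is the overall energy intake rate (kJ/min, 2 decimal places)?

19.49 kJ/min

Energy encountered per unit search time: 0.22×240 + 0.078×260 = 73.08 kJ/min.
Handling time per unit search time: 0.22×12 + 0.078×1.4 = 2.749.
Rate = 73.08/(1 + 2.749) = 19.49 kJ/min.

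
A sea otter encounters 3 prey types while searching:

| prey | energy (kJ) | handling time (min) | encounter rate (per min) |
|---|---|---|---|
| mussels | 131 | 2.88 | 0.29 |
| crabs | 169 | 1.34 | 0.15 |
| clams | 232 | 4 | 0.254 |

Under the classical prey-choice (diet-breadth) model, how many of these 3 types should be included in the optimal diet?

3

Rank by E/h (kJ/min): crabs 126, clams 58, mussels 45.5. Include each in turn until the next type's E/h falls below the running intake rate.
Rate on top 1: 21.11. clams: 58 > 21.11 → include.
Rate on top 2: 38.01. mussels: 45.5 > 38.01 → include.
Optimal diet: crabs, clams, mussels — 3 of 3 types.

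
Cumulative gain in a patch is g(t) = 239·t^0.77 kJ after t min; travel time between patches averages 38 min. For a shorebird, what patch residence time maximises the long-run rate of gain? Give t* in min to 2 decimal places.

Optimal t* satisfies g'(t*) = g(t*)/(T + t*).
g'(t) = 0.77·239·t^-0.23. Setting 0.77·239·t^-0.23 = 239·t^0.77/(38+t) gives 0.77(38+t) = t, so 0.23·t = 0.77×38.
t* = 0.77×38/0.23 = 127.2 min.

127.22 min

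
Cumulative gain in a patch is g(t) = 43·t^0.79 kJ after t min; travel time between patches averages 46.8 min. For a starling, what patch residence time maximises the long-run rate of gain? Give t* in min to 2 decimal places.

Optimal t* satisfies g'(t*) = g(t*)/(T + t*).
g'(t) = 0.79·43·t^-0.21. Setting 0.79·43·t^-0.21 = 43·t^0.79/(46.8+t) gives 0.79(46.8+t) = t, so 0.21·t = 0.79×46.8.
t* = 0.79×46.8/0.21 = 176.1 min.

176.06 min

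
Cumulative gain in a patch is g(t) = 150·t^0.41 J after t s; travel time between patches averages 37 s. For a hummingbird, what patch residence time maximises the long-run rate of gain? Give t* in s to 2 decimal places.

25.71 s

Maximise g(t)/(T+t): set derivative to zero → g'(t)(T+t) = g(t).
g'(t) = 0.41·150·t^-0.59. Setting 0.41·150·t^-0.59 = 150·t^0.41/(37+t) gives 0.41(37+t) = t, so 0.59·t = 0.41×37.
t* = 0.41×37/0.59 = 25.71 s.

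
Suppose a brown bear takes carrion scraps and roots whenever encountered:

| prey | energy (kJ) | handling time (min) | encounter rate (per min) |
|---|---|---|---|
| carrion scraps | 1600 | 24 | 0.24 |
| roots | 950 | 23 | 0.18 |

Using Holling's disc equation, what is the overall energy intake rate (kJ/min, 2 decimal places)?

R = Σλ_iE_i / (1 + Σλ_ih_i)
Numerator: 0.24×1600 + 0.18×950 = 555
Denominator: 1 + 0.24×24 + 0.18×23 = 10.9
R = 555/10.9 = 50.92 kJ/min

50.92 kJ/min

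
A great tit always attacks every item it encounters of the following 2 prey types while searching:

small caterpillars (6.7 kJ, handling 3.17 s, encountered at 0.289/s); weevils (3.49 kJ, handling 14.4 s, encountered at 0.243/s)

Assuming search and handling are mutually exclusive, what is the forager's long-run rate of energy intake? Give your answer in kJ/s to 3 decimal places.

0.514 kJ/s

R = Σλ_iE_i / (1 + Σλ_ih_i)
Numerator: 0.289×6.7 + 0.243×3.49 = 2.784
Denominator: 1 + 0.289×3.17 + 0.243×14.4 = 5.415
R = 2.784/5.415 = 0.5142 kJ/s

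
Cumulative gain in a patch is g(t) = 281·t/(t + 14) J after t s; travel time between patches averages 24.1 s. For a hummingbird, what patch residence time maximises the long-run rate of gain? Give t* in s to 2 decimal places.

Maximise g(t)/(T+t): set derivative to zero → g'(t)(T+t) = g(t).
g'(t) = 281·14/(t + 14)². Setting 281·14/(t+14)² = 281t/[(t+14)(24.1+t)] gives 14(24.1+t) = t(t+14), so t² = 14×24.1 = 337.4.
t* = √337.4 = 18.37 s.

18.37 s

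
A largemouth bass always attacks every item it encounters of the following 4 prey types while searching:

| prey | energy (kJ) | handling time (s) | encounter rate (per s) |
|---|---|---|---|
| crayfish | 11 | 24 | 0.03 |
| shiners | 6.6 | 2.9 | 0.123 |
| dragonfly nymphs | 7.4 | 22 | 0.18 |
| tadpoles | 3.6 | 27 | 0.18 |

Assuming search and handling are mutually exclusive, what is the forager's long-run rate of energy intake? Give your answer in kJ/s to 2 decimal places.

R = Σλ_iE_i / (1 + Σλ_ih_i)
Numerator: 0.03×11 + 0.123×6.6 + 0.18×7.4 + 0.18×3.6 = 3.122
Denominator: 1 + 0.03×24 + 0.123×2.9 + 0.18×22 + 0.18×27 = 10.9
R = 3.122/10.9 = 0.2865 kJ/s

0.29 kJ/s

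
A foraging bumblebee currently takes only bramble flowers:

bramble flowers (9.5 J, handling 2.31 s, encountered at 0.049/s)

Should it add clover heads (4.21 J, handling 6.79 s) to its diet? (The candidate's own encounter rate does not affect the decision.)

Current rate: (0.049×9.5)/(1 + 0.049×2.31) = 0.4182 J/s.
Profitability of clover heads: 4.21/6.79 = 0.62 J/s.
Since 0.62 > R, including clover heads increases the long-run rate.

Yes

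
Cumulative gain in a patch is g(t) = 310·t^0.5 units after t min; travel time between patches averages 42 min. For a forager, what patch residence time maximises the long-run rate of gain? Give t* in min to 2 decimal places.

By the marginal value theorem, leave when the instantaneous gain rate g'(t) equals the habitat-wide average g(t)/(T + t).
g'(t) = 0.5·310·t^-0.5. Setting 0.5·310·t^-0.5 = 310·t^0.5/(42+t) gives 0.5(42+t) = t, so 0.50·t = 0.5×42.
t* = 0.5×42/0.50 = 42 min.

42.00 min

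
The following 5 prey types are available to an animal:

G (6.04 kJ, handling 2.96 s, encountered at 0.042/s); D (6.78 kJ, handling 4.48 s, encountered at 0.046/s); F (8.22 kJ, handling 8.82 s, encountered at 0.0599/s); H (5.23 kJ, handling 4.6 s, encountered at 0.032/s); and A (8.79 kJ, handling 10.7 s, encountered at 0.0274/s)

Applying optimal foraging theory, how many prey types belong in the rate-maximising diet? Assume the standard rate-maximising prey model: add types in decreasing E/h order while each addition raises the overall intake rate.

Rank by E/h (kJ/s): G 2.04, D 1.51, H 1.14, F 0.932, A 0.821. Include each in turn until the next type's E/h falls below the running intake rate.
Rate on top 1: 0.2256. D: 1.51 > 0.2256 → include.
Rate on top 2: 0.4251. H: 1.14 > 0.4251 → include.
Rate on top 3: 0.496. F: 0.932 > 0.496 → include.
Rate on top 4: 0.6108. A: 0.821 > 0.6108 → include.
Optimal diet: G, D, H, F, A — 5 of 5 types.

5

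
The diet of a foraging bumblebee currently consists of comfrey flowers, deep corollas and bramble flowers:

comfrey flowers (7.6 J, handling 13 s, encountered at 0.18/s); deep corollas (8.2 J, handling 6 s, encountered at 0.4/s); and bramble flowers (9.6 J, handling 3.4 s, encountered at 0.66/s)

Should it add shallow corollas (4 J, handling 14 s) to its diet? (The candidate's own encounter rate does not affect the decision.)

No

Current rate: (0.18×7.6 + 0.4×8.2 + 0.66×9.6)/(1 + 0.18×13 + 0.4×6 + 0.66×3.4) = 1.376 J/s.
Profitability of shallow corollas: 4/14 = 0.2857 J/s.
0.2857 < 1.376, so adding shallow corollas would lower the average — exclude it.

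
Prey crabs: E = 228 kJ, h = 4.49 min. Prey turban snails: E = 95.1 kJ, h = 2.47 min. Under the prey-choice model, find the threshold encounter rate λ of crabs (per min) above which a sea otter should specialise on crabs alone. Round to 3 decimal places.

At the threshold, the rate on crabs alone equals the profitability of turban snails: λ·228/(1 + λ·4.49) = 95.1/2.47 = 38.5.
Rearranging, λ(228 − 38.5×4.49) = 38.5, so λ = 38.5/55.13 = 0.6984 per min.

0.698 per min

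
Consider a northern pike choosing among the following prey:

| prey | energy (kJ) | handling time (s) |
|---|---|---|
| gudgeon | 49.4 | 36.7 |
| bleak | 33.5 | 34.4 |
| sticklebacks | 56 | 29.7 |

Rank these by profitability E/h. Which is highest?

In descending order of E/h:
sticklebacks: 56/29.7 = 1.89 kJ/s
gudgeon: 49.4/36.7 = 1.35 kJ/s
bleak: 33.5/34.4 = 0.974 kJ/s

sticklebacks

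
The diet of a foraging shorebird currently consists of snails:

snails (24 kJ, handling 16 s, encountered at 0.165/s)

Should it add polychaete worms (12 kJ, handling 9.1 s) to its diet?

Yes

Intake rate on the current diet: R = (0.165×24) / (1 + 0.165×16) = 3.96/3.64 = 1.088 kJ/s.
polychaete worms: E/h = 12/9.1 = 1.319 kJ/s.
Since 1.319 > R, including polychaete worms increases the long-run rate.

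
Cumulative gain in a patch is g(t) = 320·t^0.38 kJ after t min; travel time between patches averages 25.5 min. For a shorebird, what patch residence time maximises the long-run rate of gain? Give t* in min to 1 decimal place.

Maximise g(t)/(T+t): set derivative to zero → g'(t)(T+t) = g(t).
g'(t) = 0.38·320·t^-0.62. Setting 0.38·320·t^-0.62 = 320·t^0.38/(25.5+t) gives 0.38(25.5+t) = t, so 0.62·t = 0.38×25.5.
t* = 0.38×25.5/0.62 = 15.63 min.

15.6 min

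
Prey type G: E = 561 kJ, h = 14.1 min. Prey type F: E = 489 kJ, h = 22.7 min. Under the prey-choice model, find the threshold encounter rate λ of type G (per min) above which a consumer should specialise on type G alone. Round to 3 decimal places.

0.084 per min

Drop type F once their profitability E₂/h₂ falls below the rate achievable on type G alone: E₂/h₂ = λE₁/(1 + λh₁).
Solve for λ: λE₁h₂ = E₂(1 + λh₁) → λ(E₁h₂ − E₂h₁) = E₂ → λ = E₂/(E₁h₂ − E₂h₁).
λ = 489/(561×22.7 − 489×14.1) = 489/5840 = 0.08374 per min.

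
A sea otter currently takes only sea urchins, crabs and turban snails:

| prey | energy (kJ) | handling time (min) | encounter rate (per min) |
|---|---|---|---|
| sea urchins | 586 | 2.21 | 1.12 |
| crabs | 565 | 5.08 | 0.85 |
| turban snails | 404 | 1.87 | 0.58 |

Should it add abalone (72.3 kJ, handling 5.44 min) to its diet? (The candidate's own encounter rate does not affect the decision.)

On sea urchins, crabs and turban snails alone, R = ΣλE/(1+Σλh) = 1371/8.878 = 154.4 kJ/min.
Profitability of abalone: 72.3/5.44 = 13.29 kJ/min.
Since 13.29 < R, time spent handling abalone is better spent searching.

No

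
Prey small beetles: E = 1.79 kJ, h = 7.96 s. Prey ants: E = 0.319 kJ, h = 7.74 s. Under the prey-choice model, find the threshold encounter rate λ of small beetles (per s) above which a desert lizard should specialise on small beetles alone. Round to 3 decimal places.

At the threshold, the rate on small beetles alone equals the profitability of ants: λ·1.79/(1 + λ·7.96) = 0.319/7.74 = 0.04121.
Rearranging, λ(1.79 − 0.04121×7.96) = 0.04121, so λ = 0.04121/1.462 = 0.02819 per s.

0.028 per s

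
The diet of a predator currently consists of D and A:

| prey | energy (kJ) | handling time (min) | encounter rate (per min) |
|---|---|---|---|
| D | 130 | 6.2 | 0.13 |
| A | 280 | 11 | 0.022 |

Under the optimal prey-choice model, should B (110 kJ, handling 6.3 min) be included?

Yes

Intake rate on the current diet: R = (0.13×130 + 0.022×280) / (1 + 0.13×6.2 + 0.022×11) = 23.06/2.048 = 11.26 kJ/min.
B: E/h = 110/6.3 = 17.46 kJ/min.
17.46 > 11.26, so adding B raises the average — include it.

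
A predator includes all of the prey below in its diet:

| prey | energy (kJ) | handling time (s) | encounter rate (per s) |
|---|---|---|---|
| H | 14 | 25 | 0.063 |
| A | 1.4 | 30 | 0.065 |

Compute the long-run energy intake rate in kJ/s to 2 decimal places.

0.22 kJ/s

Energy encountered per unit search time: 0.063×14 + 0.065×1.4 = 0.973 kJ/s.
Handling time per unit search time: 0.063×25 + 0.065×30 = 3.525.
Rate = 0.973/(1 + 3.525) = 0.215 kJ/s.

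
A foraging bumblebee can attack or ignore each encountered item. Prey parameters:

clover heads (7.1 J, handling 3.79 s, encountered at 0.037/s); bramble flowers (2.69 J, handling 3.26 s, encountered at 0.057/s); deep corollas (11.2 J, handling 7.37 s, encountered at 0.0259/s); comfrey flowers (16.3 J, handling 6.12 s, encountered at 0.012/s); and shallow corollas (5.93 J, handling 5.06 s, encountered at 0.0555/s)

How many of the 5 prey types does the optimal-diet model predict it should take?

5

E/h in descending order: comfrey flowers 2.66, clover heads 1.87, deep corollas 1.52, shallow corollas 1.17, bramble flowers 0.825 J/s. The optimal diet is the largest prefix of this list for which every included type satisfies E_i/h_i > R on the types above it.
Rate on top 1: 0.1822. clover heads: 1.87 > 0.1822 → include.
Rate on top 2: 0.3776. deep corollas: 1.52 > 0.3776 → include.
Rate on top 3: 0.5328. shallow corollas: 1.17 > 0.5328 → include.
Rate on top 4: 0.6393. bramble flowers: 0.825 > 0.6393 → include.
Optimal diet: comfrey flowers, clover heads, deep corollas, shallow corollas, bramble flowers — 5 of 5 types.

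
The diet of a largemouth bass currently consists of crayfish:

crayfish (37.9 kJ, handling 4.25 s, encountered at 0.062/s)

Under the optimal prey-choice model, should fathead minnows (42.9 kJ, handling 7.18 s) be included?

Yes

On crayfish alone, R = ΣλE/(1+Σλh) = 2.35/1.264 = 1.86 kJ/s.
fathead minnows: E/h = 42.9/7.18 = 5.975 kJ/s.
5.975 > 1.86, so adding fathead minnows raises the average — include it.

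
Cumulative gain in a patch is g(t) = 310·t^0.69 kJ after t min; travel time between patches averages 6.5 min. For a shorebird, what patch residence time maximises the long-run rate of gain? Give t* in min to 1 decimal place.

14.5 min

Optimal t* satisfies g'(t*) = g(t*)/(T + t*).
g'(t) = 0.69·310·t^-0.31. Setting 0.69·310·t^-0.31 = 310·t^0.69/(6.5+t) gives 0.69(6.5+t) = t, so 0.31·t = 0.69×6.5.
t* = 0.69×6.5/0.31 = 14.47 min.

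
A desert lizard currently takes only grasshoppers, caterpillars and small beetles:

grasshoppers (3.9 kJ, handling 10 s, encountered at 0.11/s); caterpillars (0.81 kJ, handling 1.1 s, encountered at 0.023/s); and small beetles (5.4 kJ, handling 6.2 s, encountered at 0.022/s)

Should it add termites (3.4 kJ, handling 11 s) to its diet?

On grasshoppers, caterpillars and small beetles alone, R = ΣλE/(1+Σλh) = 0.5664/2.262 = 0.2504 kJ/s.
Profitability of termites: 3.4/11 = 0.3091 kJ/s.
Since 0.3091 > R, including termites increases the long-run rate.

Yes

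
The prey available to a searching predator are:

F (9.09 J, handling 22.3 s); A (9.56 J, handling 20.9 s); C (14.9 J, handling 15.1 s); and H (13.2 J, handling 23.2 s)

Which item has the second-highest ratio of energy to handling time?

Profitability E/h (J/s): F = 9.09/22.3 = 0.408, A = 9.56/20.9 = 0.457, C = 14.9/15.1 = 0.987, H = 13.2/23.2 = 0.569.
Ranked: C > H > A > F.

H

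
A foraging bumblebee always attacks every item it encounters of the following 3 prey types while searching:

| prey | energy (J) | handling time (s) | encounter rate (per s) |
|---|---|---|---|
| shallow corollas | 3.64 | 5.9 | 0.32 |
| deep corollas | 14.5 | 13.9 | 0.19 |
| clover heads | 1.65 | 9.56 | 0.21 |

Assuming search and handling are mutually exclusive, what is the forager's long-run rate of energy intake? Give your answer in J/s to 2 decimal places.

Energy encountered per unit search time: 0.32×3.64 + 0.19×14.5 + 0.21×1.65 = 4.266 J/s.
Handling time per unit search time: 0.32×5.9 + 0.19×13.9 + 0.21×9.56 = 6.537.
Rate = 4.266/(1 + 6.537) = 0.5661 J/s.

0.57 J/s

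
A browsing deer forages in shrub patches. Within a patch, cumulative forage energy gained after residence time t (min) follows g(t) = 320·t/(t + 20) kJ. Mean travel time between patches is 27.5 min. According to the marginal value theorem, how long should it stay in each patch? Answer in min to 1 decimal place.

Optimal t* satisfies g'(t*) = g(t*)/(T + t*).
g'(t) = 320·20/(t + 20)². Setting 320·20/(t+20)² = 320t/[(t+20)(27.5+t)] gives 20(27.5+t) = t(t+20), so t² = 20×27.5 = 550.
t* = √550 = 23.45 min.

23.5 min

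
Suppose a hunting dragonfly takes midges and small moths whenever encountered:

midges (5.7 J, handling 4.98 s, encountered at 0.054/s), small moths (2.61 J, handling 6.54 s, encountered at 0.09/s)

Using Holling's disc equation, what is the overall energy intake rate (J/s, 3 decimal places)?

Energy encountered per unit search time: 0.054×5.7 + 0.09×2.61 = 0.5427 J/s.
Handling time per unit search time: 0.054×4.98 + 0.09×6.54 = 0.8575.
Rate = 0.5427/(1 + 0.8575) = 0.2922 J/s.

0.292 J/s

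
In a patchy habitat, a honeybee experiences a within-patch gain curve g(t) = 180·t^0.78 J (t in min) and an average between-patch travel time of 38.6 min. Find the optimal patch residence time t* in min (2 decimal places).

Maximise g(t)/(T+t): set derivative to zero → g'(t)(T+t) = g(t).
g'(t) = 0.78·180·t^-0.22. Setting 0.78·180·t^-0.22 = 180·t^0.78/(38.6+t) gives 0.78(38.6+t) = t, so 0.22·t = 0.78×38.6.
t* = 0.78×38.6/0.22 = 136.9 min.

136.85 min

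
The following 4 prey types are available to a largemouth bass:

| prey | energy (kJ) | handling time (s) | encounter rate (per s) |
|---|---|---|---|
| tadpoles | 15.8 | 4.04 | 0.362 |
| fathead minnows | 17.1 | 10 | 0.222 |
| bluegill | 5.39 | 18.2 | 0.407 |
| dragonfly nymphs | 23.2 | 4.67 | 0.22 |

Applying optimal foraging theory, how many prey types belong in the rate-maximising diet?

Rank by E/h (kJ/s): dragonfly nymphs 4.97, tadpoles 3.91, fathead minnows 1.71, bluegill 0.296. Include each in turn until the next type's E/h falls below the running intake rate.
Rate on top 1: 2.518. tadpoles: 3.91 > 2.518 → include.
Rate on top 2: 3.101. fathead minnows: 1.71 < 3.101 → exclude; stop.
Optimal diet: dragonfly nymphs, tadpoles — 2 of 4 types.

2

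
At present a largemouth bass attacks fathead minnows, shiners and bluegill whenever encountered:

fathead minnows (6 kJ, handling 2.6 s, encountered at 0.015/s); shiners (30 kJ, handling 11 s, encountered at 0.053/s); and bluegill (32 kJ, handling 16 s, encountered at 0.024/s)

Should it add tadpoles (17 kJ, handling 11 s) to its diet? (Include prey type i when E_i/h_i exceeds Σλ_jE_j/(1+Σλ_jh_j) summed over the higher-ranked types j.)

Yes

On fathead minnows, shiners and bluegill alone, R = ΣλE/(1+Σλh) = 2.448/2.006 = 1.22 kJ/s.
Profitability of tadpoles: 17/11 = 1.545 kJ/s.
1.545 > 1.22, so adding tadpoles raises the average — include it.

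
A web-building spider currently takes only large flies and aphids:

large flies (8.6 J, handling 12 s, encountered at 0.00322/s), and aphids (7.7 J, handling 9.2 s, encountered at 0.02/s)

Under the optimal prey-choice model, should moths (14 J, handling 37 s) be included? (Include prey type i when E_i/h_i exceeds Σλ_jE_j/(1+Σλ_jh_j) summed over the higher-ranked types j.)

Yes

On large flies and aphids alone, R = ΣλE/(1+Σλh) = 0.1817/1.223 = 0.1486 J/s.
moths: E/h = 14/37 = 0.3784 J/s.
Since 0.3784 > R, including moths increases the long-run rate.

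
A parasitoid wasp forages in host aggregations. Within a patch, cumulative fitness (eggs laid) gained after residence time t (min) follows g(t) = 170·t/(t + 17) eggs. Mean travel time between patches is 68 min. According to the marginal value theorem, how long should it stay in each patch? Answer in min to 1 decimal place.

Maximise g(t)/(T+t): set derivative to zero → g'(t)(T+t) = g(t).
g'(t) = 170·17/(t + 17)². Setting 170·17/(t+17)² = 170t/[(t+17)(68+t)] gives 17(68+t) = t(t+17), so t² = 17×68 = 1156.
t* = √1156 = 34 min.

34.0 min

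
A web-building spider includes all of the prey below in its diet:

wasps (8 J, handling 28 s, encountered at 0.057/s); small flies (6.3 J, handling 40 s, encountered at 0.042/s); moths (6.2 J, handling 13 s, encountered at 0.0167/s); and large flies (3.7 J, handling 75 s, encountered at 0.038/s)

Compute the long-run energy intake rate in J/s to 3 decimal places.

0.131 J/s

Energy encountered per unit search time: 0.057×8 + 0.042×6.3 + 0.0167×6.2 + 0.038×3.7 = 0.9647 J/s.
Handling time per unit search time: 0.057×28 + 0.042×40 + 0.0167×13 + 0.038×75 = 6.343.
Rate = 0.9647/(1 + 6.343) = 0.1314 J/s.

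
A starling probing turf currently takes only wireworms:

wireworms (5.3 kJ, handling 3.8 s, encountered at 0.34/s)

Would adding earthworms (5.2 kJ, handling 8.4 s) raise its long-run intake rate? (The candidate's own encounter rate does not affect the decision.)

No

Intake rate on the current diet: R = (0.34×5.3) / (1 + 0.34×3.8) = 1.802/2.292 = 0.7862 kJ/s.
Profitability of earthworms: 5.2/8.4 = 0.619 kJ/s.
0.619 < 0.7862, so adding earthworms would lower the average — exclude it.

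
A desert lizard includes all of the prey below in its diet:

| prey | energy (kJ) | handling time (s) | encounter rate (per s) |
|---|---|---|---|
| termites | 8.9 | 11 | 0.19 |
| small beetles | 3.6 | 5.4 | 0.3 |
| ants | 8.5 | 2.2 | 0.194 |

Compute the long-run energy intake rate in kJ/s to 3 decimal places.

R = (0.19×8.9 + 0.3×3.6 + 0.194×8.5) / (1 + 0.19×11 + 0.3×5.4 + 0.194×2.2) = 4.42/5.137 = 0.8605 kJ/s.

0.860 kJ/s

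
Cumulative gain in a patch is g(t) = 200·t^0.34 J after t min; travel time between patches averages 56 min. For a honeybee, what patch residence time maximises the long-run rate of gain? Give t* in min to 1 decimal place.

By the marginal value theorem, leave when the instantaneous gain rate g'(t) equals the habitat-wide average g(t)/(T + t).
g'(t) = 0.34·200·t^-0.66. Setting 0.34·200·t^-0.66 = 200·t^0.34/(56+t) gives 0.34(56+t) = t, so 0.66·t = 0.34×56.
t* = 0.34×56/0.66 = 28.85 min.

28.8 min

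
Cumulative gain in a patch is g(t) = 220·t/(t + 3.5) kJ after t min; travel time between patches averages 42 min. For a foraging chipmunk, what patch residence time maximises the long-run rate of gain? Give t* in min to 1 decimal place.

12.1 min

Optimal t* satisfies g'(t*) = g(t*)/(T + t*).
g'(t) = 220·3.5/(t + 3.5)². Setting 220·3.5/(t+3.5)² = 220t/[(t+3.5)(42+t)] gives 3.5(42+t) = t(t+3.5), so t² = 3.5×42 = 147.
t* = √147 = 12.12 min.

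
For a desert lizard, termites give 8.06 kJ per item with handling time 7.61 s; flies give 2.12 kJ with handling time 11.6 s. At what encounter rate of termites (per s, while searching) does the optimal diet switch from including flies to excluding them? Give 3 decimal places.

0.027 per s

At the threshold, the rate on termites alone equals the profitability of flies: λ·8.06/(1 + λ·7.61) = 2.12/11.6 = 0.1828.
Rearranging, λ(8.06 − 0.1828×7.61) = 0.1828, so λ = 0.1828/6.669 = 0.0274 per s.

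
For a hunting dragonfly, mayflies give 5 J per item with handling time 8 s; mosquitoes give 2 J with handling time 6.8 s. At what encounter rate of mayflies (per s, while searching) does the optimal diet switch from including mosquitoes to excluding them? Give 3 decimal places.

0.111 per s

The zero-one rule: include mosquitoes iff E₂/h₂ > λE₁/(1+λh₁). Equality gives the switch point.
λE₁h₂ = E₂ + λE₂h₁ ⇒ λ = E₂/(E₁h₂ − E₂h₁) = 2/(34 − 16) = 0.1111 per s.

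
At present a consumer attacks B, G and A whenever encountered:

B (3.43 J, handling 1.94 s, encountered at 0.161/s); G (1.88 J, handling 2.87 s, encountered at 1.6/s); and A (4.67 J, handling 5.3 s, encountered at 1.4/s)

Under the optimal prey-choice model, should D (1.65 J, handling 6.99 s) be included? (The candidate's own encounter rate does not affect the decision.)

No

Intake rate on the current diet: R = (0.161×3.43 + 1.6×1.88 + 1.4×4.67) / (1 + 0.161×1.94 + 1.6×2.87 + 1.4×5.3) = 10.1/13.32 = 0.7579 J/s.
Profitability of D: 1.65/6.99 = 0.2361 J/s.
Since 0.2361 < R, time spent handling D is better spent searching.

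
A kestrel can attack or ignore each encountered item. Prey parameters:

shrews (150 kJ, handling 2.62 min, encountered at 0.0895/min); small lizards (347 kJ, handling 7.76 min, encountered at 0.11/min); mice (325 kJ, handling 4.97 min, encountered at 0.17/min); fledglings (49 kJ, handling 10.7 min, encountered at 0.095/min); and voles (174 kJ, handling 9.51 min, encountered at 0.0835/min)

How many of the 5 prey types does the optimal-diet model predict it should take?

3

E/h in descending order: mice 65.4, shrews 57.3, small lizards 44.7, voles 18.3, fledglings 4.58 kJ/min. The optimal diet is the largest prefix of this list for which every included type satisfies E_i/h_i > R on the types above it.
Rate on top 1: 29.95. shrews: 57.3 > 29.95 → include.
Rate on top 2: 33.03. small lizards: 44.7 > 33.03 → include.
Rate on top 3: 36.43. voles: 18.3 < 36.43 → exclude; stop.
Optimal diet: mice, shrews, small lizards — 3 of 5 types.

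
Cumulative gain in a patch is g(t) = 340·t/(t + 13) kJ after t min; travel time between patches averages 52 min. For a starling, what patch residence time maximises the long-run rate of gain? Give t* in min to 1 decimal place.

Maximise g(t)/(T+t): set derivative to zero → g'(t)(T+t) = g(t).
g'(t) = 340·13/(t + 13)². Setting 340·13/(t+13)² = 340t/[(t+13)(52+t)] gives 13(52+t) = t(t+13), so t² = 13×52 = 676.
t* = √676 = 26 min.

26.0 min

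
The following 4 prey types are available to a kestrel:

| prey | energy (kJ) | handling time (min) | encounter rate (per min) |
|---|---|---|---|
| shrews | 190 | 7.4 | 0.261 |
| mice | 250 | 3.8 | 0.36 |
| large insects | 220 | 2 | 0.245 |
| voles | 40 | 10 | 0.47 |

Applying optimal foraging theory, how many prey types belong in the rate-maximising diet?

E/h in descending order: large insects 110, mice 65.8, shrews 25.7, voles 4 kJ/min. The optimal diet is the largest prefix of this list for which every included type satisfies E_i/h_i > R on the types above it.
Rate on top 1: 36.17. mice: 65.8 > 36.17 → include.
Rate on top 2: 50.35. shrews: 25.7 < 50.35 → exclude; stop.
Optimal diet: large insects, mice — 2 of 4 types.

2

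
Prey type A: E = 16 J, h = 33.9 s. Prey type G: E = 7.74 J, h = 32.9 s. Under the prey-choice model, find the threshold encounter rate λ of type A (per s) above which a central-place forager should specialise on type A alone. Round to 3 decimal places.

0.029 per s

At the threshold, the rate on type A alone equals the profitability of type G: λ·16/(1 + λ·33.9) = 7.74/32.9 = 0.2353.
Rearranging, λ(16 − 0.2353×33.9) = 0.2353, so λ = 0.2353/8.025 = 0.02932 per s.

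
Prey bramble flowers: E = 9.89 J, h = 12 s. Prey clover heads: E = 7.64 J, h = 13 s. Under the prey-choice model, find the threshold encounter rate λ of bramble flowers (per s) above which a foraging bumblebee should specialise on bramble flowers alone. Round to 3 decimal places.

The zero-one rule: include clover heads iff E₂/h₂ > λE₁/(1+λh₁). Equality gives the switch point.
λE₁h₂ = E₂ + λE₂h₁ ⇒ λ = E₂/(E₁h₂ − E₂h₁) = 7.64/(128.6 − 91.68) = 0.2071 per s.

0.207 per s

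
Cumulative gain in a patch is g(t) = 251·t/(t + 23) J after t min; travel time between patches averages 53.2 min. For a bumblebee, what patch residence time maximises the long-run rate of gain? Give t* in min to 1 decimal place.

Optimal t* satisfies g'(t*) = g(t*)/(T + t*).
g'(t) = 251·23/(t + 23)². Setting 251·23/(t+23)² = 251t/[(t+23)(53.2+t)] gives 23(53.2+t) = t(t+23), so t² = 23×53.2 = 1224.
t* = √1224 = 34.98 min.

35.0 min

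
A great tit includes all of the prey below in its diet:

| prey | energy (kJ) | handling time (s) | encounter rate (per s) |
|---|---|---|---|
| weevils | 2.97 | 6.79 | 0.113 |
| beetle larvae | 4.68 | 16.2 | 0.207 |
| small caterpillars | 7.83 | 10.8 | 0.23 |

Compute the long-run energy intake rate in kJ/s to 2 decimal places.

0.41 kJ/s

R = (0.113×2.97 + 0.207×4.68 + 0.23×7.83) / (1 + 0.113×6.79 + 0.207×16.2 + 0.23×10.8) = 3.105/7.605 = 0.4083 kJ/s.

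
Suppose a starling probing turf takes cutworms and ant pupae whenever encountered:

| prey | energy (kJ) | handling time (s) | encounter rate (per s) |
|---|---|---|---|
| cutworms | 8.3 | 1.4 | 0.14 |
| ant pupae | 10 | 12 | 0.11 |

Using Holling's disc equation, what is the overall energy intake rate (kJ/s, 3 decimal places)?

0.899 kJ/s

R = Σλ_iE_i / (1 + Σλ_ih_i)
Numerator: 0.14×8.3 + 0.11×10 = 2.262
Denominator: 1 + 0.14×1.4 + 0.11×12 = 2.516
R = 2.262/2.516 = 0.899 kJ/s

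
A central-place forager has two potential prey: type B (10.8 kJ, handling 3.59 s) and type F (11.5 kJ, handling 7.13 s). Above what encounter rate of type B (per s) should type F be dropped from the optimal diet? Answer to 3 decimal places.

The zero-one rule: include type F iff E₂/h₂ > λE₁/(1+λh₁). Equality gives the switch point.
λE₁h₂ = E₂ + λE₂h₁ ⇒ λ = E₂/(E₁h₂ − E₂h₁) = 11.5/(77 − 41.28) = 0.322 per s.

0.322 per s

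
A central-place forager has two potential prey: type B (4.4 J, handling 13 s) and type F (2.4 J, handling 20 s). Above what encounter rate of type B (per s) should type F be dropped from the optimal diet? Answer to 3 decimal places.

Drop type F once their profitability E₂/h₂ falls below the rate achievable on type B alone: E₂/h₂ = λE₁/(1 + λh₁).
Solve for λ: λE₁h₂ = E₂(1 + λh₁) → λ(E₁h₂ − E₂h₁) = E₂ → λ = E₂/(E₁h₂ − E₂h₁).
λ = 2.4/(4.4×20 − 2.4×13) = 2.4/56.8 = 0.04225 per s.

0.042 per s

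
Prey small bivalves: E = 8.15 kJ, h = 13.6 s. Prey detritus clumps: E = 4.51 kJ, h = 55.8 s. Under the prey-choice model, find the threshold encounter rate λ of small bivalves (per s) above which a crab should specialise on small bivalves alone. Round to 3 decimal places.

Drop detritus clumps once their profitability E₂/h₂ falls below the rate achievable on small bivalves alone: E₂/h₂ = λE₁/(1 + λh₁).
Solve for λ: λE₁h₂ = E₂(1 + λh₁) → λ(E₁h₂ − E₂h₁) = E₂ → λ = E₂/(E₁h₂ − E₂h₁).
λ = 4.51/(8.15×55.8 − 4.51×13.6) = 4.51/393.4 = 0.01146 per s.

0.011 per s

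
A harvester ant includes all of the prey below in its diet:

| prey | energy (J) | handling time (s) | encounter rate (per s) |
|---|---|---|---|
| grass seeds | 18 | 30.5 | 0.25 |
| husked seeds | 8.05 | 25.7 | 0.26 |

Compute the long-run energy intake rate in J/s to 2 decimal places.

0.43 J/s

R = (0.25×18 + 0.26×8.05) / (1 + 0.25×30.5 + 0.26×25.7) = 6.593/15.31 = 0.4307 J/s.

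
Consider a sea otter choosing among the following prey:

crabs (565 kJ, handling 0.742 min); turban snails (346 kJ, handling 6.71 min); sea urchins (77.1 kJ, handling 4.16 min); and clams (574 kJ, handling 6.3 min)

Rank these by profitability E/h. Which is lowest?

In descending order of E/h:
crabs: 565/0.742 = 761 kJ/min
clams: 574/6.3 = 91.1 kJ/min
turban snails: 346/6.71 = 51.6 kJ/min
sea urchins: 77.1/4.16 = 18.5 kJ/min

sea urchins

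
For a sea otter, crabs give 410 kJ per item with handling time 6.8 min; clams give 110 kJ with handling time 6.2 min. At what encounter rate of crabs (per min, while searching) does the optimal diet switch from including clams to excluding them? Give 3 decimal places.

0.061 per min

At the threshold, the rate on crabs alone equals the profitability of clams: λ·410/(1 + λ·6.8) = 110/6.2 = 17.74.
Rearranging, λ(410 − 17.74×6.8) = 17.74, so λ = 17.74/289.4 = 0.06132 per min.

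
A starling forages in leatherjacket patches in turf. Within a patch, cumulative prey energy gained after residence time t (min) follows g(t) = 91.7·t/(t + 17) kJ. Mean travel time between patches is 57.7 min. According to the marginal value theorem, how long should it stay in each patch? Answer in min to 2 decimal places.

Maximise g(t)/(T+t): set derivative to zero → g'(t)(T+t) = g(t).
g'(t) = 91.7·17/(t + 17)². Setting 91.7·17/(t+17)² = 91.7t/[(t+17)(57.7+t)] gives 17(57.7+t) = t(t+17), so t² = 17×57.7 = 980.9.
t* = √980.9 = 31.32 min.

31.32 min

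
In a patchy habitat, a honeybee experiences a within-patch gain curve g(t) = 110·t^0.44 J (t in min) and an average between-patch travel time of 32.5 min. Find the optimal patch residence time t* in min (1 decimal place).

Optimal t* satisfies g'(t*) = g(t*)/(T + t*).
g'(t) = 0.44·110·t^-0.56. Setting 0.44·110·t^-0.56 = 110·t^0.44/(32.5+t) gives 0.44(32.5+t) = t, so 0.56·t = 0.44×32.5.
t* = 0.44×32.5/0.56 = 25.54 min.

25.5 min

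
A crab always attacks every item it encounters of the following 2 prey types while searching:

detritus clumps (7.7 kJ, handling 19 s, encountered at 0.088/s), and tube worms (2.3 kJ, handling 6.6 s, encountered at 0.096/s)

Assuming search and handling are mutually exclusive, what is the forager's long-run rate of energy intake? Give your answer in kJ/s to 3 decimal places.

0.272 kJ/s

R = Σλ_iE_i / (1 + Σλ_ih_i)
Numerator: 0.088×7.7 + 0.096×2.3 = 0.8984
Denominator: 1 + 0.088×19 + 0.096×6.6 = 3.306
R = 0.8984/3.306 = 0.2718 kJ/s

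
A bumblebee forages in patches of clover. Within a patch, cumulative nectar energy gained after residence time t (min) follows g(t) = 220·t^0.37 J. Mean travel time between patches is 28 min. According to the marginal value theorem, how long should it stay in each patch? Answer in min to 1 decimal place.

By the marginal value theorem, leave when the instantaneous gain rate g'(t) equals the habitat-wide average g(t)/(T + t).
g'(t) = 0.37·220·t^-0.63. Setting 0.37·220·t^-0.63 = 220·t^0.37/(28+t) gives 0.37(28+t) = t, so 0.63·t = 0.37×28.
t* = 0.37×28/0.63 = 16.44 min.

16.4 min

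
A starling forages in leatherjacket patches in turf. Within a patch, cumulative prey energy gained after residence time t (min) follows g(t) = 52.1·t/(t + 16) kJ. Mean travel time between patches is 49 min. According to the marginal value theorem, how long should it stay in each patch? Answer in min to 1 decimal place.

28.0 min

By the marginal value theorem, leave when the instantaneous gain rate g'(t) equals the habitat-wide average g(t)/(T + t).
g'(t) = 52.1·16/(t + 16)². Setting 52.1·16/(t+16)² = 52.1t/[(t+16)(49+t)] gives 16(49+t) = t(t+16), so t² = 16×49 = 784.
t* = √784 = 28 min.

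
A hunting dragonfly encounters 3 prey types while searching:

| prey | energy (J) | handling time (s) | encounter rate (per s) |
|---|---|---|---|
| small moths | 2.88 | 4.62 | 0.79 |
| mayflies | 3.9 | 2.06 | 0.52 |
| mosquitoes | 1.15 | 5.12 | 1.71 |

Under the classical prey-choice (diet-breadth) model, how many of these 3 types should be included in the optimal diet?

1

E/h in descending order: mayflies 1.89, small moths 0.623, mosquitoes 0.225 J/s. The optimal diet is the largest prefix of this list for which every included type satisfies E_i/h_i > R on the types above it.
Rate on top 1: 0.9791. small moths: 0.623 < 0.9791 → exclude; stop.
Optimal diet: mayflies — 1 of 3 types.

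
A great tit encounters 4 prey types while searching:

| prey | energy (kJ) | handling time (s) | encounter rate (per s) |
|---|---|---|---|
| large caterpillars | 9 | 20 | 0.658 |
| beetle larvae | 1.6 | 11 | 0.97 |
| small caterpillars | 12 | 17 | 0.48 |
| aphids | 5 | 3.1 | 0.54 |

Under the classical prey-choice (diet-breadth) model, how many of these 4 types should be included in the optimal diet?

Rank by E/h (kJ/s): aphids 1.61, small caterpillars 0.706, large caterpillars 0.45, beetle larvae 0.145. Include each in turn until the next type's E/h falls below the running intake rate.
Rate on top 1: 1.01. small caterpillars: 0.706 < 1.01 → exclude; stop.
Optimal diet: aphids — 1 of 4 types.

1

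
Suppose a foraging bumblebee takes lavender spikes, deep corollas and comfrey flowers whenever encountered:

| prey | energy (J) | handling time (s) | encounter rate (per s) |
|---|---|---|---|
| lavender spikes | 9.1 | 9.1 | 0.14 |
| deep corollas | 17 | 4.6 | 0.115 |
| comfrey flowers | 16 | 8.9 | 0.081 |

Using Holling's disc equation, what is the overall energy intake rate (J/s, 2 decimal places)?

1.28 J/s

R = (0.14×9.1 + 0.115×17 + 0.081×16) / (1 + 0.14×9.1 + 0.115×4.6 + 0.081×8.9) = 4.525/3.524 = 1.284 J/s.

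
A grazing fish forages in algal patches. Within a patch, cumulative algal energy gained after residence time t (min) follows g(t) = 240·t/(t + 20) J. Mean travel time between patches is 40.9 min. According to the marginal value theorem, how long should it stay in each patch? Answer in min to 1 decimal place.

Maximise g(t)/(T+t): set derivative to zero → g'(t)(T+t) = g(t).
g'(t) = 240·20/(t + 20)². Setting 240·20/(t+20)² = 240t/[(t+20)(40.9+t)] gives 20(40.9+t) = t(t+20), so t² = 20×40.9 = 818.
t* = √818 = 28.6 min.

28.6 min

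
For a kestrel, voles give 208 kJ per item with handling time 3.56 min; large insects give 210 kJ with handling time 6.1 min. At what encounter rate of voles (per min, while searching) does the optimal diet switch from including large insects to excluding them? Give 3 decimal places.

0.403 per min

The zero-one rule: include large insects iff E₂/h₂ > λE₁/(1+λh₁). Equality gives the switch point.
λE₁h₂ = E₂ + λE₂h₁ ⇒ λ = E₂/(E₁h₂ − E₂h₁) = 210/(1269 − 747.6) = 0.4029 per min.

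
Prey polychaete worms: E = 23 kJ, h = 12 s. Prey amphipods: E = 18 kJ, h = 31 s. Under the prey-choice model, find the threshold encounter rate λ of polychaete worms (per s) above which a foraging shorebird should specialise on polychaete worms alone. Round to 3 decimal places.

0.036 per s

The zero-one rule: include amphipods iff E₂/h₂ > λE₁/(1+λh₁). Equality gives the switch point.
λE₁h₂ = E₂ + λE₂h₁ ⇒ λ = E₂/(E₁h₂ − E₂h₁) = 18/(713 − 216) = 0.03622 per s.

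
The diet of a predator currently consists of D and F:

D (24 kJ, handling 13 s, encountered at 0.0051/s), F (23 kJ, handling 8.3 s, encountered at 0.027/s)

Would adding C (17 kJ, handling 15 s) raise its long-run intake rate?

Yes

Intake rate on the current diet: R = (0.0051×24 + 0.027×23) / (1 + 0.0051×13 + 0.027×8.3) = 0.7434/1.29 = 0.5761 kJ/s.
Profitability of C: 17/15 = 1.133 kJ/s.
Since 1.133 > R, including C increases the long-run rate.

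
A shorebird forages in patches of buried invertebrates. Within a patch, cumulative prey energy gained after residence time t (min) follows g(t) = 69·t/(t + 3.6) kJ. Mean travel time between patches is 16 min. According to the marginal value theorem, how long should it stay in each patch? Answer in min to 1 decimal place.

7.6 min

Optimal t* satisfies g'(t*) = g(t*)/(T + t*).
g'(t) = 69·3.6/(t + 3.6)². Setting 69·3.6/(t+3.6)² = 69t/[(t+3.6)(16+t)] gives 3.6(16+t) = t(t+3.6), so t² = 3.6×16 = 57.6.
t* = √57.6 = 7.589 min.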